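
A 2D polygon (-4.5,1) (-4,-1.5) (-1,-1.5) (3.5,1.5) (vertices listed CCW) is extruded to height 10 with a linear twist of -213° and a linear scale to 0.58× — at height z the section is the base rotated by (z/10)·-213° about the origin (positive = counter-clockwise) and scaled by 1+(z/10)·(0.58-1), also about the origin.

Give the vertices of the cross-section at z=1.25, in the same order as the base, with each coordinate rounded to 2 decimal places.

Cross-section at z=1.25: (-3.39,2.76) (-4.03,0.43) (-1.48,-0.85) (3.60,-0.22)

t = z/height = 1.25/10 = 0.125
s = 1 + (scale-1)·z/height = 1 + (0.58-1)·1.25/10 = 0.947500
θ = twist·z/height = -213°·1.25/10 = -26.6250° = -0.464694 rad
cos θ = 0.893959, sin θ = -0.448149 (intermediates below are computed at full precision and shown rounded to 5 d.p.)
v1: (-4.5,1) → rotate → (-3.57467,2.91063) → ×s → (-3.38700,2.75782) → (-3.39,2.76)
v2: (-4,-1.5) → rotate → (-4.24806,0.45166) → ×s → (-4.02504,0.42795) → (-4.03,0.43)
v3: (-1,-1.5) → rotate → (-1.56618,-0.89279) → ×s → (-1.48396,-0.84592) → (-1.48,-0.85)
v4: (3.5,1.5) → rotate → (3.80108,-0.22758) → ×s → (3.60152,-0.21564) → (3.60,-0.22)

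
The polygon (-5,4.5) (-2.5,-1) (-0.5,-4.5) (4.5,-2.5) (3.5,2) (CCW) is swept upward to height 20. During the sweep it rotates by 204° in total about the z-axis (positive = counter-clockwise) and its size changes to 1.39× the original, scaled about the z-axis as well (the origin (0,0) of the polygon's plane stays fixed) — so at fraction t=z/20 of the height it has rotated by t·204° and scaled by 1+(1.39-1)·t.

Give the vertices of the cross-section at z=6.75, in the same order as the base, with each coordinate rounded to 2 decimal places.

t = z/height = 6.75/20 = 0.3375
s = 1 + (scale-1)·z/height = 1 + (1.39-1)·6.75/20 = 1.131625
θ = twist·z/height = 204°·6.75/20 = 68.8500° = 1.201659 rad
cos θ = 0.360811, sin θ = 0.932639 (intermediates below are computed at full precision and shown rounded to 5 d.p.)
v1: (-5,4.5) → rotate → (-6.00093,-3.03955) → ×s → (-6.79080,-3.43963) → (-6.79,-3.44)
v2: (-2.5,-1) → rotate → (0.03061,-2.69241) → ×s → (0.03464,-3.04680) → (0.03,-3.05)
v3: (-0.5,-4.5) → rotate → (4.01647,-2.08997) → ×s → (4.54514,-2.36506) → (4.55,-2.37)
v4: (4.5,-2.5) → rotate → (3.95525,3.29485) → ×s → (4.47586,3.72853) → (4.48,3.73)
v5: (3.5,2) → rotate → (-0.60244,3.98586) → ×s → (-0.68174,4.51050) → (-0.68,4.51)

Cross-section at z=6.75: (-6.79,-3.44) (0.03,-3.05) (4.55,-2.37) (4.48,3.73) (-0.68,4.51)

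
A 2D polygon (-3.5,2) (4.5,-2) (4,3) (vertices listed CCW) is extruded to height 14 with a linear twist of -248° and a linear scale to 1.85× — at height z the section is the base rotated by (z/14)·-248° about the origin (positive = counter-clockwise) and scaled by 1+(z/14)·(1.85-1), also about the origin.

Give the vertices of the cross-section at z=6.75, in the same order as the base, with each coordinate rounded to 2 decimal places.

Cross-section at z=6.75: (4.89,2.90) (-5.58,-4.13) (0.90,-6.99)

t = z/height = 6.75/14 = 0.482143
s = 1 + (scale-1)·z/height = 1 + (1.85-1)·6.75/14 = 1.409821
θ = twist·z/height = -248°·6.75/14 = -119.5714° = -2.086915 rad
cos θ = -0.493508, sin θ = -0.869741 (intermediates below are computed at full precision and shown rounded to 5 d.p.)
v1: (-3.5,2) → rotate → (3.46676,2.05708) → ×s → (4.88751,2.90011) → (4.89,2.90)
v2: (4.5,-2) → rotate → (-3.96027,-2.92682) → ×s → (-5.58327,-4.12629) → (-5.58,-4.13)
v3: (4,3) → rotate → (0.63519,-4.95949) → ×s → (0.89551,-6.99199) → (0.90,-6.99)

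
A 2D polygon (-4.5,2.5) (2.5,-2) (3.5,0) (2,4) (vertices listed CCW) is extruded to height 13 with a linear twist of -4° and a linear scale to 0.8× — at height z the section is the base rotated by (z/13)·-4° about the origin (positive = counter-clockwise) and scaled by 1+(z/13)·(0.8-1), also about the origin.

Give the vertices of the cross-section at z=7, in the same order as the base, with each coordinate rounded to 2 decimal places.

Cross-section at z=7: (-3.93,2.38) (2.16,-1.87) (3.12,-0.12) (1.92,3.50)

t = z/height = 7/13 = 0.538462
s = 1 + (scale-1)·z/height = 1 + (0.8-1)·7/13 = 0.892308
θ = twist·z/height = -4°·7/13 = -2.1538° = -0.037592 rad
cos θ = 0.999294, sin θ = -0.037583 (intermediates below are computed at full precision and shown rounded to 5 d.p.)
v1: (-4.5,2.5) → rotate → (-4.40286,2.66736) → ×s → (-3.92871,2.38010) → (-3.93,2.38)
v2: (2.5,-2) → rotate → (2.42307,-2.09254) → ×s → (2.16212,-1.86719) → (2.16,-1.87)
v3: (3.5,0) → rotate → (3.49753,-0.13154) → ×s → (3.12087,-0.11737) → (3.12,-0.12)
v4: (2,4) → rotate → (2.14892,3.92201) → ×s → (1.91750,3.49964) → (1.92,3.50)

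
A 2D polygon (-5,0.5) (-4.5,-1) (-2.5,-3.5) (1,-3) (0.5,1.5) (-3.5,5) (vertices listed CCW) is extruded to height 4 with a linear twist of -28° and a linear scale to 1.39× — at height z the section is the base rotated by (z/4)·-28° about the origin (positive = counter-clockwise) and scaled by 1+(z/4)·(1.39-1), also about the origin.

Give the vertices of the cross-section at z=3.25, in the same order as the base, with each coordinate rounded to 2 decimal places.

Cross-section at z=3.25: (-5.82,3.15) (-5.97,1.08) (-4.82,-2.98) (-0.31,-4.15) (1.37,1.57) (-1.70,7.85)

t = z/height = 3.25/4 = 0.8125
s = 1 + (scale-1)·z/height = 1 + (1.39-1)·3.25/4 = 1.316875
θ = twist·z/height = -28°·3.25/4 = -22.7500° = -0.397062 rad
cos θ = 0.922201, sin θ = -0.386711 (intermediates below are computed at full precision and shown rounded to 5 d.p.)
v1: (-5,0.5) → rotate → (-4.41765,2.39466) → ×s → (-5.81749,3.15346) → (-5.82,3.15)
v2: (-4.5,-1) → rotate → (-4.53662,0.81800) → ×s → (-5.97416,1.07720) → (-5.97,1.08)
v3: (-2.5,-3.5) → rotate → (-3.65899,-2.26093) → ×s → (-4.81843,-2.97736) → (-4.82,-2.98)
v4: (1,-3) → rotate → (-0.23793,-3.15331) → ×s → (-0.31333,-4.15252) → (-0.31,-4.15)
v5: (0.5,1.5) → rotate → (1.04117,1.18995) → ×s → (1.37109,1.56701) → (1.37,1.57)
v6: (-3.5,5) → rotate → (-1.29415,5.96449) → ×s → (-1.70423,7.85449) → (-1.70,7.85)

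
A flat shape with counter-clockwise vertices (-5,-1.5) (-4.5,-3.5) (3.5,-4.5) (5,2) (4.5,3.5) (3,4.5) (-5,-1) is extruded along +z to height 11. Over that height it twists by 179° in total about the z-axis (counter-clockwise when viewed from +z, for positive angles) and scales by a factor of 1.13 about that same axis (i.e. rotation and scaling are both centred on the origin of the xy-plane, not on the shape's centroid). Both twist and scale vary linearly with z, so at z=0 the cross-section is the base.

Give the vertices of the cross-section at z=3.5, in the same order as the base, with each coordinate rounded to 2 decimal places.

t = z/height = 3.5/11 = 0.318182
s = 1 + (scale-1)·z/height = 1 + (1.13-1)·3.5/11 = 1.041364
θ = twist·z/height = 179°·3.5/11 = 56.9545° = 0.994044 rad
cos θ = 0.545304, sin θ = 0.838238 (intermediates below are computed at full precision and shown rounded to 5 d.p.)
v1: (-5,-1.5) → rotate → (-1.46916,-5.00915) → ×s → (-1.52993,-5.21634) → (-1.53,-5.22)
v2: (-4.5,-3.5) → rotate → (0.47996,-5.68064) → ×s → (0.49982,-5.91561) → (0.50,-5.92)
v3: (3.5,-4.5) → rotate → (5.68064,0.47996) → ×s → (5.91561,0.49982) → (5.92,0.50)
v4: (5,2) → rotate → (1.05004,5.28180) → ×s → (1.09348,5.50027) → (1.09,5.50)
v5: (4.5,3.5) → rotate → (-0.47996,5.68064) → ×s → (-0.49982,5.91561) → (-0.50,5.92)
v6: (3,4.5) → rotate → (-2.13616,4.96858) → ×s → (-2.22452,5.17410) → (-2.22,5.17)
v7: (-5,-1) → rotate → (-1.88828,-4.73650) → ×s → (-1.96639,-4.93241) → (-1.97,-4.93)

Cross-section at z=3.5: (-1.53,-5.22) (0.50,-5.92) (5.92,0.50) (1.09,5.50) (-0.50,5.92) (-2.22,5.17) (-1.97,-4.93)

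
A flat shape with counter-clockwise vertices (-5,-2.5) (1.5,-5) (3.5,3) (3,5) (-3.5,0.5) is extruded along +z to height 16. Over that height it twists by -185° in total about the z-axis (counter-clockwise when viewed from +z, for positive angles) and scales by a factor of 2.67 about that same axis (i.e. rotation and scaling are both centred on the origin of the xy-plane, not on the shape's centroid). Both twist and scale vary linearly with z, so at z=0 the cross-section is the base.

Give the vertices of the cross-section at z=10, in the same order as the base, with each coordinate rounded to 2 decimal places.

Cross-section at z=10: (-0.19,11.42) (-10.54,1.66) (2.43,-9.10) (6.56,-9.95) (4.01,6.01)

t = z/height = 10/16 = 0.625
s = 1 + (scale-1)·z/height = 1 + (2.67-1)·10/16 = 2.043750
θ = twist·z/height = -185°·10/16 = -115.6250° = -2.018037 rad
cos θ = -0.432479, sin θ = -0.901644 (intermediates below are computed at full precision and shown rounded to 5 d.p.)
v1: (-5,-2.5) → rotate → (-0.09171,5.58942) → ×s → (-0.18744,11.42337) → (-0.19,11.42)
v2: (1.5,-5) → rotate → (-5.15694,0.80993) → ×s → (-10.53949,1.65529) → (-10.54,1.66)
v3: (3.5,3) → rotate → (1.19125,-4.45319) → ×s → (2.43463,-9.10121) → (2.43,-9.10)
v4: (3,5) → rotate → (3.21078,-4.86733) → ×s → (6.56204,-9.94760) → (6.56,-9.95)
v5: (-3.5,0.5) → rotate → (1.96450,2.93951) → ×s → (4.01495,6.00763) → (4.01,6.01)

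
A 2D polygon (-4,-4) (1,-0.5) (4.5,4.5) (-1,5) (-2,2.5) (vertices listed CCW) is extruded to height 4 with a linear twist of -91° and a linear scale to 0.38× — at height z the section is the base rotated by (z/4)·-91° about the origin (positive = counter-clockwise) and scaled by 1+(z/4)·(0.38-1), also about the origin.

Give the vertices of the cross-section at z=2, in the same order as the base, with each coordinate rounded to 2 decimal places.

t = z/height = 2/4 = 0.5
s = 1 + (scale-1)·z/height = 1 + (0.38-1)·2/4 = 0.690000
θ = twist·z/height = -91°·2/4 = -45.5000° = -0.794125 rad
cos θ = 0.700909, sin θ = -0.713250 (intermediates below are computed at full precision and shown rounded to 5 d.p.)
v1: (-4,-4) → rotate → (-5.65664,0.04936) → ×s → (-3.90308,0.03406) → (-3.90,0.03)
v2: (1,-0.5) → rotate → (0.34428,-1.06371) → ×s → (0.23756,-0.73396) → (0.24,-0.73)
v3: (4.5,4.5) → rotate → (6.36372,-0.05554) → ×s → (4.39097,-0.03832) → (4.39,-0.04)
v4: (-1,5) → rotate → (2.86534,4.21780) → ×s → (1.97709,2.91028) → (1.98,2.91)
v5: (-2,2.5) → rotate → (0.38131,3.17877) → ×s → (0.26310,2.19335) → (0.26,2.19)

Cross-section at z=2: (-3.90,0.03) (0.24,-0.73) (4.39,-0.04) (1.98,2.91) (0.26,2.19)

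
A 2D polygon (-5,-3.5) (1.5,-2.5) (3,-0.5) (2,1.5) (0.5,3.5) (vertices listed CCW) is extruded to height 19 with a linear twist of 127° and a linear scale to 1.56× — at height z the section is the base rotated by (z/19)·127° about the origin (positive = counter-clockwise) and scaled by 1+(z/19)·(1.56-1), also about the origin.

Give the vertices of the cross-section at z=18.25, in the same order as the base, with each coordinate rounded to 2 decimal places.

t = z/height = 18.25/19 = 0.960526
s = 1 + (scale-1)·z/height = 1 + (1.56-1)·18.25/19 = 1.537895
θ = twist·z/height = 127°·18.25/19 = 121.9868° = 2.129072 rad
cos θ = -0.529724, sin θ = 0.848170 (intermediates below are computed at full precision and shown rounded to 5 d.p.)
v1: (-5,-3.5) → rotate → (5.61722,-2.38681) → ×s → (8.63869,-3.67067) → (8.64,-3.67)
v2: (1.5,-2.5) → rotate → (1.32584,2.59657) → ×s → (2.03900,3.99325) → (2.04,3.99)
v3: (3,-0.5) → rotate → (-1.16509,2.80937) → ×s → (-1.79178,4.32052) → (-1.79,4.32)
v4: (2,1.5) → rotate → (-2.33170,0.90175) → ×s → (-3.58591,1.38680) → (-3.59,1.39)
v5: (0.5,3.5) → rotate → (-3.23346,-1.42995) → ×s → (-4.97272,-2.19911) → (-4.97,-2.20)

Cross-section at z=18.25: (8.64,-3.67) (2.04,3.99) (-1.79,4.32) (-3.59,1.39) (-4.97,-2.20)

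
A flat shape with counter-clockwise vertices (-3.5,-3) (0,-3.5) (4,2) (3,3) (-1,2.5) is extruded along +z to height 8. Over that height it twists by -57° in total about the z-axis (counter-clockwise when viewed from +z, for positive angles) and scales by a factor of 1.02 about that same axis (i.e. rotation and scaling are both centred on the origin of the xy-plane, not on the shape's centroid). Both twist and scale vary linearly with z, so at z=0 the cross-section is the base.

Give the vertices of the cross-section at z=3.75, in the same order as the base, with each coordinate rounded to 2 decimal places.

Cross-section at z=3.75: (-4.52,-1.12) (-1.59,-3.16) (4.51,-0.01) (4.07,1.34) (0.23,2.71)

t = z/height = 3.75/8 = 0.46875
s = 1 + (scale-1)·z/height = 1 + (1.02-1)·3.75/8 = 1.009375
θ = twist·z/height = -57°·3.75/8 = -26.7188° = -0.466330 rad
cos θ = 0.893224, sin θ = -0.449611 (intermediates below are computed at full precision and shown rounded to 5 d.p.)
v1: (-3.5,-3) → rotate → (-4.47512,-1.10603) → ×s → (-4.51707,-1.11640) → (-4.52,-1.12)
v2: (0,-3.5) → rotate → (-1.57364,-3.12629) → ×s → (-1.58839,-3.15559) → (-1.59,-3.16)
v3: (4,2) → rotate → (4.47212,-0.01200) → ×s → (4.51405,-0.01211) → (4.51,-0.01)
v4: (3,3) → rotate → (4.02851,1.33084) → ×s → (4.06627,1.34332) → (4.07,1.34)
v5: (-1,2.5) → rotate → (0.23080,2.68267) → ×s → (0.23297,2.70782) → (0.23,2.71)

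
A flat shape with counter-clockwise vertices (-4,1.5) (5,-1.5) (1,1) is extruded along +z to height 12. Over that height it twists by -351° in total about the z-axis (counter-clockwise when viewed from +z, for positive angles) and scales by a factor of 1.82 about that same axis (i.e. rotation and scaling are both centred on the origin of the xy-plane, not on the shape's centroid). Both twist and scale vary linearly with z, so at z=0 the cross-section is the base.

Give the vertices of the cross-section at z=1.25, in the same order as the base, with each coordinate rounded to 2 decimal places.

t = z/height = 1.25/12 = 0.104167
s = 1 + (scale-1)·z/height = 1 + (1.82-1)·1.25/12 = 1.085417
θ = twist·z/height = -351°·1.25/12 = -36.5625° = -0.638136 rad
cos θ = 0.803208, sin θ = -0.595699 (intermediates below are computed at full precision and shown rounded to 5 d.p.)
v1: (-4,1.5) → rotate → (-2.31928,3.58761) → ×s → (-2.51739,3.89405) → (-2.52,3.89)
v2: (5,-1.5) → rotate → (3.12249,-4.18331) → ×s → (3.38920,-4.54063) → (3.39,-4.54)
v3: (1,1) → rotate → (1.39891,0.20751) → ×s → (1.51840,0.22523) → (1.52,0.23)

Cross-section at z=1.25: (-2.52,3.89) (3.39,-4.54) (1.52,0.23)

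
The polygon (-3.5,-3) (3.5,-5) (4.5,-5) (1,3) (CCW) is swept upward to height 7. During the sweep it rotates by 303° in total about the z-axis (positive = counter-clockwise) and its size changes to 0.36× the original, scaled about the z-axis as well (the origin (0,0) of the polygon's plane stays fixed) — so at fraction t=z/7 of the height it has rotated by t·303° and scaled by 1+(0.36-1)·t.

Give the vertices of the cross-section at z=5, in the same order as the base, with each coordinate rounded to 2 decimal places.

t = z/height = 5/7 = 0.714286
s = 1 + (scale-1)·z/height = 1 + (0.36-1)·5/7 = 0.542857
θ = twist·z/height = 303°·5/7 = 216.4286° = 3.777391 rad
cos θ = -0.804598, sin θ = -0.593820 (intermediates below are computed at full precision and shown rounded to 5 d.p.)
v1: (-3.5,-3) → rotate → (1.03463,4.49216) → ×s → (0.56166,2.43860) → (0.56,2.44)
v2: (3.5,-5) → rotate → (-5.78519,1.94462) → ×s → (-3.14053,1.05565) → (-3.14,1.06)
v3: (4.5,-5) → rotate → (-6.58979,1.35080) → ×s → (-3.57732,0.73329) → (-3.58,0.73)
v4: (1,3) → rotate → (0.97686,-3.00761) → ×s → (0.53030,-1.63270) → (0.53,-1.63)

Cross-section at z=5: (0.56,2.44) (-3.14,1.06) (-3.58,0.73) (0.53,-1.63)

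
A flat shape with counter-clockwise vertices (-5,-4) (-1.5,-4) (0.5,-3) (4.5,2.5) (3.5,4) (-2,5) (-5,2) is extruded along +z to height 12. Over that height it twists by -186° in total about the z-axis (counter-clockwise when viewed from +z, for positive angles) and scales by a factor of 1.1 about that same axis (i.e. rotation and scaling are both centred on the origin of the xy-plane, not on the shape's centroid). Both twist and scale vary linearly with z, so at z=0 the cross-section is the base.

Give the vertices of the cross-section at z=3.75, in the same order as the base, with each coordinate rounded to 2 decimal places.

t = z/height = 3.75/12 = 0.3125
s = 1 + (scale-1)·z/height = 1 + (1.1-1)·3.75/12 = 1.031250
θ = twist·z/height = -186°·3.75/12 = -58.1250° = -1.014473 rad
cos θ = 0.528068, sin θ = -0.849202 (intermediates below are computed at full precision and shown rounded to 5 d.p.)
v1: (-5,-4) → rotate → (-6.03715,2.13374) → ×s → (-6.22581,2.20042) → (-6.23,2.20)
v2: (-1.5,-4) → rotate → (-4.18891,-0.83847) → ×s → (-4.31981,-0.86467) → (-4.32,-0.86)
v3: (0.5,-3) → rotate → (-2.28357,-2.00880) → ×s → (-2.35493,-2.07158) → (-2.35,-2.07)
v4: (4.5,2.5) → rotate → (4.49931,-2.50124) → ×s → (4.63991,-2.57940) → (4.64,-2.58)
v5: (3.5,4) → rotate → (5.24505,-0.85994) → ×s → (5.40895,-0.88681) → (5.41,-0.89)
v6: (-2,5) → rotate → (3.18988,4.33874) → ×s → (3.28956,4.47433) → (3.29,4.47)
v7: (-5,2) → rotate → (-0.94193,5.30215) → ×s → (-0.97137,5.46784) → (-0.97,5.47)

Cross-section at z=3.75: (-6.23,2.20) (-4.32,-0.86) (-2.35,-2.07) (4.64,-2.58) (5.41,-0.89) (3.29,4.47) (-0.97,5.47)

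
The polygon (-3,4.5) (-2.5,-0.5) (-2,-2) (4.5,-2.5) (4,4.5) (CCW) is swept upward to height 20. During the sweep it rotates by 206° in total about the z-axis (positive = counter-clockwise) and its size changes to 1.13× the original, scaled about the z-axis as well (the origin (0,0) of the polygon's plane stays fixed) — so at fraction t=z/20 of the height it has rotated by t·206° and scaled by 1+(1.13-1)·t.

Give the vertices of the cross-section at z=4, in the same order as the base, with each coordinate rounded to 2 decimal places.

t = z/height = 4/20 = 0.2
s = 1 + (scale-1)·z/height = 1 + (1.13-1)·4/20 = 1.026000
θ = twist·z/height = 206°·4/20 = 41.2000° = 0.719076 rad
cos θ = 0.752415, sin θ = 0.658689 (intermediates below are computed at full precision and shown rounded to 5 d.p.)
v1: (-3,4.5) → rotate → (-5.22135,1.40980) → ×s → (-5.35710,1.44645) → (-5.36,1.45)
v2: (-2.5,-0.5) → rotate → (-1.55169,-2.02293) → ×s → (-1.59204,-2.07553) → (-1.59,-2.08)
v3: (-2,-2) → rotate → (-0.18745,-2.82221) → ×s → (-0.19232,-2.89559) → (-0.19,-2.90)
v4: (4.5,-2.5) → rotate → (5.03259,1.08307) → ×s → (5.16344,1.11122) → (5.16,1.11)
v5: (4,4.5) → rotate → (0.04556,6.02062) → ×s → (0.04674,6.17716) → (0.05,6.18)

Cross-section at z=4: (-5.36,1.45) (-1.59,-2.08) (-0.19,-2.90) (5.16,1.11) (0.05,6.18)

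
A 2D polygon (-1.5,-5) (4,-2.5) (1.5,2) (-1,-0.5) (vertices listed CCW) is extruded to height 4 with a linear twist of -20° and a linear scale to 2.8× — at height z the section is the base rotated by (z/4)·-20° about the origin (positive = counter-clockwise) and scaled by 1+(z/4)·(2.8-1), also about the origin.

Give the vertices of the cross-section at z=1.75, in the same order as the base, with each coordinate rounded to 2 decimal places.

t = z/height = 1.75/4 = 0.4375
s = 1 + (scale-1)·z/height = 1 + (2.8-1)·1.75/4 = 1.787500
θ = twist·z/height = -20°·1.75/4 = -8.7500° = -0.152716 rad
cos θ = 0.988362, sin θ = -0.152123 (intermediates below are computed at full precision and shown rounded to 5 d.p.)
v1: (-1.5,-5) → rotate → (-2.24316,-4.71362) → ×s → (-4.00965,-8.42560) → (-4.01,-8.43)
v2: (4,-2.5) → rotate → (3.57314,-3.07940) → ×s → (6.38698,-5.50442) → (6.39,-5.50)
v3: (1.5,2) → rotate → (1.78679,1.74854) → ×s → (3.19389,3.12551) → (3.19,3.13)
v4: (-1,-0.5) → rotate → (-1.06442,-0.34206) → ×s → (-1.90266,-0.61143) → (-1.90,-0.61)

Cross-section at z=1.75: (-4.01,-8.43) (6.39,-5.50) (3.19,3.13) (-1.90,-0.61)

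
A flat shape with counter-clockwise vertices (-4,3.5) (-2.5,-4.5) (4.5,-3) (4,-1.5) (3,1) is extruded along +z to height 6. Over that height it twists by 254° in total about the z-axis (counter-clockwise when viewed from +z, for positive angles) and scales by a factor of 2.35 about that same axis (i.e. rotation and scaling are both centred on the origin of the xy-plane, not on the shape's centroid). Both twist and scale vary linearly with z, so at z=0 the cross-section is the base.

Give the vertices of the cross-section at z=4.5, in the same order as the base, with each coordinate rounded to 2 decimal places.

Cross-section at z=4.5: (9.20,-5.46) (3.30,9.82) (-10.00,4.29) (-8.47,1.50) (-5.57,-3.08)

t = z/height = 4.5/6 = 0.75
s = 1 + (scale-1)·z/height = 1 + (2.35-1)·4.5/6 = 2.012500
θ = twist·z/height = 254°·4.5/6 = 190.5000° = 3.324852 rad
cos θ = -0.983255, sin θ = -0.182236 (intermediates below are computed at full precision and shown rounded to 5 d.p.)
v1: (-4,3.5) → rotate → (4.57084,-2.71245) → ×s → (9.19882,-5.45881) → (9.20,-5.46)
v2: (-2.5,-4.5) → rotate → (1.63808,4.88024) → ×s → (3.29663,9.82147) → (3.30,9.82)
v3: (4.5,-3) → rotate → (-4.97135,2.12970) → ×s → (-10.00485,4.28603) → (-10.00,4.29)
v4: (4,-1.5) → rotate → (-4.20637,0.74594) → ×s → (-8.46533,1.50120) → (-8.47,1.50)
v5: (3,1) → rotate → (-2.76753,-1.52996) → ×s → (-5.56965,-3.07905) → (-5.57,-3.08)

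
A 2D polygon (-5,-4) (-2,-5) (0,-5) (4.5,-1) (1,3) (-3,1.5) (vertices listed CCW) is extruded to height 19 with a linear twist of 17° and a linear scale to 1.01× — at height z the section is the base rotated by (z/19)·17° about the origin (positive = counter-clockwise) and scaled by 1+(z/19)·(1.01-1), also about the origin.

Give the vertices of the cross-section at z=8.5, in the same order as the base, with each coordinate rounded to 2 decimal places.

t = z/height = 8.5/19 = 0.447368
s = 1 + (scale-1)·z/height = 1 + (1.01-1)·8.5/19 = 1.004474
θ = twist·z/height = 17°·8.5/19 = 7.6053° = 0.132737 rad
cos θ = 0.991203, sin θ = 0.132347 (intermediates below are computed at full precision and shown rounded to 5 d.p.)
v1: (-5,-4) → rotate → (-4.42663,-4.62655) → ×s → (-4.44643,-4.64725) → (-4.45,-4.65)
v2: (-2,-5) → rotate → (-1.32067,-5.22071) → ×s → (-1.32658,-5.24407) → (-1.33,-5.24)
v3: (0,-5) → rotate → (0.66174,-4.95602) → ×s → (0.66470,-4.97819) → (0.66,-4.98)
v4: (4.5,-1) → rotate → (4.59276,-0.39564) → ×s → (4.61331,-0.39741) → (4.61,-0.40)
v5: (1,3) → rotate → (0.59416,3.10596) → ×s → (0.59682,3.11985) → (0.60,3.12)
v6: (-3,1.5) → rotate → (-3.17213,1.08976) → ×s → (-3.18632,1.09464) → (-3.19,1.09)

Cross-section at z=8.5: (-4.45,-4.65) (-1.33,-5.24) (0.66,-4.98) (4.61,-0.40) (0.60,3.12) (-3.19,1.09)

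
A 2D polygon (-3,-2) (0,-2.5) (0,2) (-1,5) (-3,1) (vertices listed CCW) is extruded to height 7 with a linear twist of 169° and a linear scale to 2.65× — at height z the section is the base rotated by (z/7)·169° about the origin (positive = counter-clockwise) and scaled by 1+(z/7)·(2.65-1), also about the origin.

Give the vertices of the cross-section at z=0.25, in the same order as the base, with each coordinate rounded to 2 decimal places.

t = z/height = 0.25/7 = 0.0357143
s = 1 + (scale-1)·z/height = 1 + (2.65-1)·0.25/7 = 1.058929
θ = twist·z/height = 169°·0.25/7 = 6.0357° = 0.105343 rad
cos θ = 0.994457, sin θ = 0.105148 (intermediates below are computed at full precision and shown rounded to 5 d.p.)
v1: (-3,-2) → rotate → (-2.77307,-2.30436) → ×s → (-2.93649,-2.44015) → (-2.94,-2.44)
v2: (0,-2.5) → rotate → (0.26287,-2.48614) → ×s → (0.27836,-2.63265) → (0.28,-2.63)
v3: (0,2) → rotate → (-0.21030,1.98891) → ×s → (-0.22269,2.10612) → (-0.22,2.11)
v4: (-1,5) → rotate → (-1.52020,4.86713) → ×s → (-1.60978,5.15395) → (-1.61,5.15)
v5: (-3,1) → rotate → (-3.08852,0.67901) → ×s → (-3.27052,0.71902) → (-3.27,0.72)

Cross-section at z=0.25: (-2.94,-2.44) (0.28,-2.63) (-0.22,2.11) (-1.61,5.15) (-3.27,0.72)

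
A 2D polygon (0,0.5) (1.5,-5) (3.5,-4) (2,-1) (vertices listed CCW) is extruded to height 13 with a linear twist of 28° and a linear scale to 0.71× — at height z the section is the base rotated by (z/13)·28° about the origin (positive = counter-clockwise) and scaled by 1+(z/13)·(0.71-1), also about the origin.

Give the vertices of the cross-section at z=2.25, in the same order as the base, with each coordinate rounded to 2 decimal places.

t = z/height = 2.25/13 = 0.173077
s = 1 + (scale-1)·z/height = 1 + (0.71-1)·2.25/13 = 0.949808
θ = twist·z/height = 28°·2.25/13 = 4.8462° = 0.084581 rad
cos θ = 0.996425, sin θ = 0.084481 (intermediates below are computed at full precision and shown rounded to 5 d.p.)
v1: (0,0.5) → rotate → (-0.04224,0.49821) → ×s → (-0.04012,0.47321) → (-0.04,0.47)
v2: (1.5,-5) → rotate → (1.91704,-4.85540) → ×s → (1.82082,-4.61170) → (1.82,-4.61)
v3: (3.5,-4) → rotate → (3.82541,-3.69002) → ×s → (3.63340,-3.50481) → (3.63,-3.50)
v4: (2,-1) → rotate → (2.07733,-0.82746) → ×s → (1.97306,-0.78593) → (1.97,-0.79)

Cross-section at z=2.25: (-0.04,0.47) (1.82,-4.61) (3.63,-3.50) (1.97,-0.79)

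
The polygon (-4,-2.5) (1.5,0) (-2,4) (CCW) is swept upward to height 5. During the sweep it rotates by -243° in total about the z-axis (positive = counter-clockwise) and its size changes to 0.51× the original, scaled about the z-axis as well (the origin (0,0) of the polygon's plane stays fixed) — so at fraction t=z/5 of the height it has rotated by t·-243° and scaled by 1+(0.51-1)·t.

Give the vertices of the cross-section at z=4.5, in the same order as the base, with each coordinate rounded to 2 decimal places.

Cross-section at z=4.5: (2.62,-0.31) (-0.65,0.52) (-0.53,-2.44)

t = z/height = 4.5/5 = 0.9
s = 1 + (scale-1)·z/height = 1 + (0.51-1)·4.5/5 = 0.559000
θ = twist·z/height = -243°·4.5/5 = -218.7000° = -3.817035 rad
cos θ = -0.780430, sin θ = 0.625243 (intermediates below are computed at full precision and shown rounded to 5 d.p.)
v1: (-4,-2.5) → rotate → (4.68483,-0.54989) → ×s → (2.61882,-0.30739) → (2.62,-0.31)
v2: (1.5,0) → rotate → (-1.17065,0.93786) → ×s → (-0.65439,0.52427) → (-0.65,0.52)
v3: (-2,4) → rotate → (-0.94011,-4.37221) → ×s → (-0.52552,-2.44406) → (-0.53,-2.44)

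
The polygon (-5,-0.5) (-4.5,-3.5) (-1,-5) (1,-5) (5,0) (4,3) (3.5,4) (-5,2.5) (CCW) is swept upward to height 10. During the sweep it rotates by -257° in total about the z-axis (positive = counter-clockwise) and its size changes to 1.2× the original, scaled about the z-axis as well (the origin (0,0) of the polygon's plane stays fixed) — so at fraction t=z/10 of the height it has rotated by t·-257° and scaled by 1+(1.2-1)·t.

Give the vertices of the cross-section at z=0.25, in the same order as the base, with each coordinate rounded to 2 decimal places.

Cross-section at z=0.25: (-5.05,0.06) (-4.89,-2.99) (-1.56,-4.88) (0.44,-5.11) (4.99,-0.56) (4.33,2.55) (3.95,3.60) (-4.71,3.06)

t = z/height = 0.25/10 = 0.025
s = 1 + (scale-1)·z/height = 1 + (1.2-1)·0.25/10 = 1.005000
θ = twist·z/height = -257°·0.25/10 = -6.4250° = -0.112137 rad
cos θ = 0.993719, sin θ = -0.111903 (intermediates below are computed at full precision and shown rounded to 5 d.p.)
v1: (-5,-0.5) → rotate → (-5.02455,0.06265) → ×s → (-5.04967,0.06297) → (-5.05,0.06)
v2: (-4.5,-3.5) → rotate → (-4.86340,-2.97446) → ×s → (-4.88771,-2.98933) → (-4.89,-2.99)
v3: (-1,-5) → rotate → (-1.55323,-4.85669) → ×s → (-1.56100,-4.88098) → (-1.56,-4.88)
v4: (1,-5) → rotate → (0.43421,-5.08050) → ×s → (0.43638,-5.10590) → (0.44,-5.11)
v5: (5,0) → rotate → (4.96860,-0.55951) → ×s → (4.99344,-0.56231) → (4.99,-0.56)
v6: (4,3) → rotate → (4.31058,2.53355) → ×s → (4.33214,2.54622) → (4.33,2.55)
v7: (3.5,4) → rotate → (3.92563,3.58322) → ×s → (3.94526,3.60113) → (3.95,3.60)
v8: (-5,2.5) → rotate → (-4.68884,3.04381) → ×s → (-4.71228,3.05903) → (-4.71,3.06)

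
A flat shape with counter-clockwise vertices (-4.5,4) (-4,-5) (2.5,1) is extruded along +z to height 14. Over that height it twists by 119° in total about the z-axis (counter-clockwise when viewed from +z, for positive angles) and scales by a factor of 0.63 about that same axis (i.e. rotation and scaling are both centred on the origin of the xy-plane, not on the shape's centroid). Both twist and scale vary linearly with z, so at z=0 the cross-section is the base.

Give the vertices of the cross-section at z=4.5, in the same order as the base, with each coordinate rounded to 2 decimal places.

t = z/height = 4.5/14 = 0.321429
s = 1 + (scale-1)·z/height = 1 + (0.63-1)·4.5/14 = 0.881071
θ = twist·z/height = 119°·4.5/14 = 38.2500° = 0.667588 rad
cos θ = 0.785317, sin θ = 0.619094 (intermediates below are computed at full precision and shown rounded to 5 d.p.)
v1: (-4.5,4) → rotate → (-6.01030,0.35534) → ×s → (-5.29551,0.31308) → (-5.30,0.31)
v2: (-4,-5) → rotate → (-0.04580,-6.40296) → ×s → (-0.04035,-5.64147) → (-0.04,-5.64)
v3: (2.5,1) → rotate → (1.34420,2.33305) → ×s → (1.18433,2.05559) → (1.18,2.06)

Cross-section at z=4.5: (-5.30,0.31) (-0.04,-5.64) (1.18,2.06)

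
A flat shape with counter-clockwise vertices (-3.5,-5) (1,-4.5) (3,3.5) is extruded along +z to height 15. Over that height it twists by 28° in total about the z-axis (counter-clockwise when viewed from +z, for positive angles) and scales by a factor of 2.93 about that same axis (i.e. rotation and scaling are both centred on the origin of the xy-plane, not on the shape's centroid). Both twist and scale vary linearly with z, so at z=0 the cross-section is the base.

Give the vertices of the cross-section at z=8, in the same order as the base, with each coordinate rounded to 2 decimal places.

t = z/height = 8/15 = 0.533333
s = 1 + (scale-1)·z/height = 1 + (2.93-1)·8/15 = 2.029333
θ = twist·z/height = 28°·8/15 = 14.9333° = 0.260636 rad
cos θ = 0.966226, sin θ = 0.257695 (intermediates below are computed at full precision and shown rounded to 5 d.p.)
v1: (-3.5,-5) → rotate → (-2.09332,-5.73306) → ×s → (-4.24804,-11.63430) → (-4.25,-11.63)
v2: (1,-4.5) → rotate → (2.12585,-4.09032) → ×s → (4.31407,-8.30063) → (4.31,-8.30)
v3: (3,3.5) → rotate → (1.99675,4.15488) → ×s → (4.05206,8.43163) → (4.05,8.43)

Cross-section at z=8: (-4.25,-11.63) (4.31,-8.30) (4.05,8.43)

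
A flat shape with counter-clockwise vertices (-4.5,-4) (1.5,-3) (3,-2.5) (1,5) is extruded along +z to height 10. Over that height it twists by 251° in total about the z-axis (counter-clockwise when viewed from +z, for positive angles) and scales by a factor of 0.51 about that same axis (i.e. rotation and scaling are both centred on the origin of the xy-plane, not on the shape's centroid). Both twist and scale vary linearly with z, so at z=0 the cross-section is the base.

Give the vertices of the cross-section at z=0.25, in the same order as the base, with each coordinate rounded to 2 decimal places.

Cross-section at z=0.25: (-3.99,-4.41) (1.80,-2.78) (3.22,-2.13) (0.44,5.02)

t = z/height = 0.25/10 = 0.025
s = 1 + (scale-1)·z/height = 1 + (0.51-1)·0.25/10 = 0.987750
θ = twist·z/height = 251°·0.25/10 = 6.2750° = 0.109519 rad
cos θ = 0.994009, sin θ = 0.109301 (intermediates below are computed at full precision and shown rounded to 5 d.p.)
v1: (-4.5,-4) → rotate → (-4.03584,-4.46789) → ×s → (-3.98640,-4.41316) → (-3.99,-4.41)
v2: (1.5,-3) → rotate → (1.81891,-2.81808) → ×s → (1.79663,-2.78355) → (1.80,-2.78)
v3: (3,-2.5) → rotate → (3.25528,-2.15712) → ×s → (3.21540,-2.13070) → (3.22,-2.13)
v4: (1,5) → rotate → (0.44751,5.07934) → ×s → (0.44202,5.01712) → (0.44,5.02)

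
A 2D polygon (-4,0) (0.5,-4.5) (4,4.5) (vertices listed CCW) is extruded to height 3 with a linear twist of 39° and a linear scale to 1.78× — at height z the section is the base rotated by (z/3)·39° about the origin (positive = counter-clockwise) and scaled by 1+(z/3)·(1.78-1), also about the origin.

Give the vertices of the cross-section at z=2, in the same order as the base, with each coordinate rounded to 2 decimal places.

Cross-section at z=2: (-5.46,-2.67) (3.68,-5.81) (2.47,8.81)

t = z/height = 2/3 = 0.666667
s = 1 + (scale-1)·z/height = 1 + (1.78-1)·2/3 = 1.520000
θ = twist·z/height = 39°·2/3 = 26.0000° = 0.453786 rad
cos θ = 0.898794, sin θ = 0.438371 (intermediates below are computed at full precision and shown rounded to 5 d.p.)
v1: (-4,0) → rotate → (-3.59518,-1.75348) → ×s → (-5.46467,-2.66530) → (-5.46,-2.67)
v2: (0.5,-4.5) → rotate → (2.42207,-3.82539) → ×s → (3.68154,-5.81459) → (3.68,-5.81)
v3: (4,4.5) → rotate → (1.62251,5.79806) → ×s → (2.46621,8.81305) → (2.47,8.81)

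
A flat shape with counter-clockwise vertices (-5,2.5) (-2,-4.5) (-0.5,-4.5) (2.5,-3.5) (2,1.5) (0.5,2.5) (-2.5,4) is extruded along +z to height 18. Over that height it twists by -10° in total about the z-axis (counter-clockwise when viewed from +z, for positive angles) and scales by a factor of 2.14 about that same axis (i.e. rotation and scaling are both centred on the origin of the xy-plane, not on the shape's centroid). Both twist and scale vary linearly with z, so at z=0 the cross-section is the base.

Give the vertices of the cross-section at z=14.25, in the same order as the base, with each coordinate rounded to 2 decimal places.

Cross-section at z=14.25: (-8.77,6.02) (-4.95,-7.96) (-2.12,-8.35) (3.79,-7.25) (4.16,2.30) (1.60,4.58) (-3.66,8.19)

t = z/height = 14.25/18 = 0.791667
s = 1 + (scale-1)·z/height = 1 + (2.14-1)·14.25/18 = 1.902500
θ = twist·z/height = -10°·14.25/18 = -7.9167° = -0.138172 rad
cos θ = 0.990469, sin θ = -0.137733 (intermediates below are computed at full precision and shown rounded to 5 d.p.)
v1: (-5,2.5) → rotate → (-4.60802,3.16484) → ×s → (-8.76675,6.02110) → (-8.77,6.02)
v2: (-2,-4.5) → rotate → (-2.60074,-4.18165) → ×s → (-4.94790,-7.95558) → (-4.95,-7.96)
v3: (-0.5,-4.5) → rotate → (-1.11503,-4.38825) → ×s → (-2.12135,-8.34864) → (-2.12,-8.35)
v4: (2.5,-3.5) → rotate → (1.99411,-3.81097) → ×s → (3.79379,-7.25038) → (3.79,-7.25)
v5: (2,1.5) → rotate → (2.18754,1.21024) → ×s → (4.16179,2.30248) → (4.16,2.30)
v6: (0.5,2.5) → rotate → (0.83957,2.40731) → ×s → (1.59728,4.57990) → (1.60,4.58)
v7: (-2.5,4) → rotate → (-1.92524,4.30621) → ×s → (-3.66277,8.19256) → (-3.66,8.19)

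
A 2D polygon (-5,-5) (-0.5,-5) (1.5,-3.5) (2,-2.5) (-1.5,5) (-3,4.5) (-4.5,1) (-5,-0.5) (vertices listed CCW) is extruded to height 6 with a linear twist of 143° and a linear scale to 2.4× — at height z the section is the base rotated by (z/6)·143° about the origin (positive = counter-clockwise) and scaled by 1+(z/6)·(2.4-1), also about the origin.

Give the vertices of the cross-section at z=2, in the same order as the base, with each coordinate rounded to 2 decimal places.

t = z/height = 2/6 = 0.333333
s = 1 + (scale-1)·z/height = 1 + (2.4-1)·2/6 = 1.466667
θ = twist·z/height = 143°·2/6 = 47.6667° = 0.831940 rad
cos θ = 0.673443, sin θ = 0.739239 (intermediates below are computed at full precision and shown rounded to 5 d.p.)
v1: (-5,-5) → rotate → (0.32898,-7.06341) → ×s → (0.48251,-10.35967) → (0.48,-10.36)
v2: (-0.5,-5) → rotate → (3.35948,-3.73683) → ×s → (4.92723,-5.48069) → (4.93,-5.48)
v3: (1.5,-3.5) → rotate → (3.59750,-1.24819) → ×s → (5.27634,-1.83068) → (5.28,-1.83)
v4: (2,-2.5) → rotate → (3.19498,-0.20513) → ×s → (4.68598,-0.30085) → (4.69,-0.30)
v5: (-1.5,5) → rotate → (-4.70636,2.25835) → ×s → (-6.90266,3.31225) → (-6.90,3.31)
v6: (-3,4.5) → rotate → (-5.34691,0.81277) → ×s → (-7.84213,1.19207) → (-7.84,1.19)
v7: (-4.5,1) → rotate → (-3.76973,-2.65313) → ×s → (-5.52894,-3.89126) → (-5.53,-3.89)
v8: (-5,-0.5) → rotate → (-2.99759,-4.03292) → ×s → (-4.39647,-5.91495) → (-4.40,-5.91)

Cross-section at z=2: (0.48,-10.36) (4.93,-5.48) (5.28,-1.83) (4.69,-0.30) (-6.90,3.31) (-7.84,1.19) (-5.53,-3.89) (-4.40,-5.91)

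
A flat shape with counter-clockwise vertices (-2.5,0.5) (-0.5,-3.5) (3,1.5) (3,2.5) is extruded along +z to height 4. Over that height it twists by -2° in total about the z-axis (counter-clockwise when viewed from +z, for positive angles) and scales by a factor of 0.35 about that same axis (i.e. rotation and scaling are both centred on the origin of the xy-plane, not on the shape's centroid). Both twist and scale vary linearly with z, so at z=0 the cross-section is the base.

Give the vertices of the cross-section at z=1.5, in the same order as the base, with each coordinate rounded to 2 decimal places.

t = z/height = 1.5/4 = 0.375
s = 1 + (scale-1)·z/height = 1 + (0.35-1)·1.5/4 = 0.756250
θ = twist·z/height = -2°·1.5/4 = -0.7500° = -0.013090 rad
cos θ = 0.999914, sin θ = -0.013090 (intermediates below are computed at full precision and shown rounded to 5 d.p.)
v1: (-2.5,0.5) → rotate → (-2.49324,0.53268) → ×s → (-1.88551,0.40284) → (-1.89,0.40)
v2: (-0.5,-3.5) → rotate → (-0.54577,-3.49316) → ×s → (-0.41274,-2.64170) → (-0.41,-2.64)
v3: (3,1.5) → rotate → (3.01938,1.46060) → ×s → (2.28340,1.10458) → (2.28,1.10)
v4: (3,2.5) → rotate → (3.03247,2.46052) → ×s → (2.29330,1.86077) → (2.29,1.86)

Cross-section at z=1.5: (-1.89,0.40) (-0.41,-2.64) (2.28,1.10) (2.29,1.86)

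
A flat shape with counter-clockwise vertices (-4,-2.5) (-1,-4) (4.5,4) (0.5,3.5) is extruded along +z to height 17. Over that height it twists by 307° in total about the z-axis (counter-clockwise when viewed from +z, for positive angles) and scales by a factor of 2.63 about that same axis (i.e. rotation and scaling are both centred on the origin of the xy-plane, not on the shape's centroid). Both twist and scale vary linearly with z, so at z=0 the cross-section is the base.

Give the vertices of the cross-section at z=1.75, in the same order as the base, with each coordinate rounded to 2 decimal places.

Cross-section at z=1.75: (-2.45,-4.93) (1.45,-4.59) (2.03,6.73) (-1.64,3.79)

t = z/height = 1.75/17 = 0.102941
s = 1 + (scale-1)·z/height = 1 + (2.63-1)·1.75/17 = 1.167794
θ = twist·z/height = 307°·1.75/17 = 31.6029° = 0.551575 rad
cos θ = 0.851700, sin θ = 0.524030 (intermediates below are computed at full precision and shown rounded to 5 d.p.)
v1: (-4,-2.5) → rotate → (-2.09673,-4.22537) → ×s → (-2.44854,-4.93436) → (-2.45,-4.93)
v2: (-1,-4) → rotate → (1.24442,-3.93083) → ×s → (1.45322,-4.59040) → (1.45,-4.59)
v3: (4.5,4) → rotate → (1.73653,5.76493) → ×s → (2.02791,6.73226) → (2.03,6.73)
v4: (0.5,3.5) → rotate → (-1.40825,3.24296) → ×s → (-1.64455,3.78712) → (-1.64,3.79)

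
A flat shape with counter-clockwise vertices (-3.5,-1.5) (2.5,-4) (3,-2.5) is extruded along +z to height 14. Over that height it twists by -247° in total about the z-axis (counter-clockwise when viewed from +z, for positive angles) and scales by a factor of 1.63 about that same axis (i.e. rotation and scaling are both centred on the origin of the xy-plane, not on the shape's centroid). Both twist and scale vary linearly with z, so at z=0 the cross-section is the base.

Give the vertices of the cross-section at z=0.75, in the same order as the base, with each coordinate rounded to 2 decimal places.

Cross-section at z=0.75: (-3.88,-0.68) (1.57,-4.62) (2.43,-3.23)

t = z/height = 0.75/14 = 0.0535714
s = 1 + (scale-1)·z/height = 1 + (1.63-1)·0.75/14 = 1.033750
θ = twist·z/height = -247°·0.75/14 = -13.2321° = -0.230944 rad
cos θ = 0.973451, sin θ = -0.228897 (intermediates below are computed at full precision and shown rounded to 5 d.p.)
v1: (-3.5,-1.5) → rotate → (-3.75042,-0.65904) → ×s → (-3.87700,-0.68128) → (-3.88,-0.68)
v2: (2.5,-4) → rotate → (1.51804,-4.46605) → ×s → (1.56927,-4.61677) → (1.57,-4.62)
v3: (3,-2.5) → rotate → (2.34811,-3.12032) → ×s → (2.42736,-3.22563) → (2.43,-3.23)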